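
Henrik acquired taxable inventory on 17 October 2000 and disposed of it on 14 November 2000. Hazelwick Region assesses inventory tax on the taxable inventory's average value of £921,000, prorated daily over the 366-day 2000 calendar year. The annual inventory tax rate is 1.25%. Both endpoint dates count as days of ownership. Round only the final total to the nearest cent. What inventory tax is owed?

£912.19

Days held (17 October – 14 November 2000): 29 out of 366
Tax = £921,000 × 1.25% × 29/366 = £912.1926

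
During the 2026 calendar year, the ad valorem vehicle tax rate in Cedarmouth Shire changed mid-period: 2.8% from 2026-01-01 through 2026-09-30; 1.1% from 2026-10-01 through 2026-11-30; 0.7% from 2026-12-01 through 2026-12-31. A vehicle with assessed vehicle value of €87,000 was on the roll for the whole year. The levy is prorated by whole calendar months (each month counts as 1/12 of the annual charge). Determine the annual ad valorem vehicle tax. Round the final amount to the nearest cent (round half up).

2026-01-01 to 2026-09-30: 9 months at 2.8% → €87,000 × 2.8% × 9/12 = €1,827.0000
2026-10-01 to 2026-11-30: 2 months at 1.1% → €87,000 × 1.1% × 2/12 = €159.5000
2026-12-01 to 2026-12-31: 1 month at 0.7% → €87,000 × 0.7% × 1/12 = €50.7500
Total = €2,037.2500

€2,037.25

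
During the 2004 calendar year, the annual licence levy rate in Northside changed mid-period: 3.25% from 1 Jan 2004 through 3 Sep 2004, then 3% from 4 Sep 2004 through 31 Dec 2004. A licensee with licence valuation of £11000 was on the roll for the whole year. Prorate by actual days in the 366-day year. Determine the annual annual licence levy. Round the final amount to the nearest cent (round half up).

1 Jan – 3 Sep 2004: 247 days at 3.25% → £11000 × 3.25% × 247/366 = £241.2637
4 Sep – 31 Dec 2004: 119 days at 3% → £11000 × 3% × 119/366 = £107.2951
Total = £348.5587

£348.56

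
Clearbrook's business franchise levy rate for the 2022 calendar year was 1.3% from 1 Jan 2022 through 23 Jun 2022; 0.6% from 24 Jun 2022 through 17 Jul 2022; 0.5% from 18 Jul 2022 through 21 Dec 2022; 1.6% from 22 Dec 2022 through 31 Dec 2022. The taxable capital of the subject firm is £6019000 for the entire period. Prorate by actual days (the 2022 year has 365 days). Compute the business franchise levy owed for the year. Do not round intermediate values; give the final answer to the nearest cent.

£55259.37

1 Jan – 23 Jun 2022: 174 days at 1.3% → £6019000 × 1.3% × 174/365 = £37301.3096
24 Jun – 17 Jul 2022: 24 days at 0.6% → £6019000 × 0.6% × 24/365 = £2374.6192
18 Jul – 21 Dec 2022: 157 days at 0.5% → £6019000 × 0.5% × 157/365 = £12944.9726
22 Dec – 31 Dec 2022: 10 days at 1.6% → £6019000 × 1.6% × 10/365 = £2638.4658
Total = £55259.3671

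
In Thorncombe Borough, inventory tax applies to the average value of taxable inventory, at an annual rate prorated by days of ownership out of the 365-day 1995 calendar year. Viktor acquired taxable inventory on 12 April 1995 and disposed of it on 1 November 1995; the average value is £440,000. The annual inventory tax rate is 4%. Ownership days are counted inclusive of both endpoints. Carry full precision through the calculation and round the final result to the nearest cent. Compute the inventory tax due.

Days held (12 April – 1 November 1995): 204 out of 365
Tax = £440,000 × 4% × 204/365 = £9,836.7123

£9,836.71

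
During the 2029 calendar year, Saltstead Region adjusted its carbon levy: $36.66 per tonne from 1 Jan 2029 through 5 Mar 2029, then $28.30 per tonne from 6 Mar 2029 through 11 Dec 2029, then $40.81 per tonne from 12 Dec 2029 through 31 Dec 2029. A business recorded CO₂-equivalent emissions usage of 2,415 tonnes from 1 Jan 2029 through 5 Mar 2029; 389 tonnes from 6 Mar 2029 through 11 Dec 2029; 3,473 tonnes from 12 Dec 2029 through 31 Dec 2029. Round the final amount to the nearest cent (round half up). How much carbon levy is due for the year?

1 Jan – 5 Mar 2029: 2,415 tonnes at $36.66/tonne → $88,533.90
6 Mar – 11 Dec 2029: 389 tonnes at $28.30/tonne → $11,008.70
12 Dec – 31 Dec 2029: 3,473 tonnes at $40.81/tonne → $141,733.13

$241,275.73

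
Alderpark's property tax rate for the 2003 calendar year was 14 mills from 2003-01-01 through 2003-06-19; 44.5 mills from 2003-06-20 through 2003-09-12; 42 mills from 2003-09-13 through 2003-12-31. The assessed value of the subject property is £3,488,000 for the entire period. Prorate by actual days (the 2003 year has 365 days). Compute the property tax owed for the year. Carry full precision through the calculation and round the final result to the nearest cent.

£103,039.34

2003-01-01 to 2003-06-19: 170 days at 14 mills → £3,488,000 × 1.4% × 170/365 = £22,743.6712
2003-06-20 to 2003-09-12: 85 days at 44.5 mills → £3,488,000 × 4.45% × 85/365 = £36,146.1918
2003-09-13 to 2003-12-31: 110 days at 42 mills → £3,488,000 × 4.2% × 110/365 = £44,149.4795
Total = £103,039.3425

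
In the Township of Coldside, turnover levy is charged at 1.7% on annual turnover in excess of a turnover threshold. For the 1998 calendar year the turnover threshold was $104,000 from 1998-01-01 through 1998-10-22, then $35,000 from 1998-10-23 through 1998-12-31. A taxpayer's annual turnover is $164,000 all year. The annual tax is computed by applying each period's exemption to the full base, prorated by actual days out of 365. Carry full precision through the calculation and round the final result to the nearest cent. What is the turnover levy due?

$1,244.96

1998-01-01 to 1998-10-22: 295 days, exemption $104,000 → ($164,000 − $104,000) × 1.7% × 295/365 = $824.3836
1998-10-23 to 1998-12-31: 70 days, exemption $35,000 → ($164,000 − $35,000) × 1.7% × 70/365 = $420.5753
Total = $1,244.9589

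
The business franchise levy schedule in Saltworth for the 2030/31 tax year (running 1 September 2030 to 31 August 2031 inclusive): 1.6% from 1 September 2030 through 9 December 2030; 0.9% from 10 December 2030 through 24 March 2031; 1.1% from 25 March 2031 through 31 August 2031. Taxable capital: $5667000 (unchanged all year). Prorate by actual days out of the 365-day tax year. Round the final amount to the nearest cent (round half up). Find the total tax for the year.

$66839.55

1 September – 9 December 2030: 100 days at 1.6% → $5667000 × 1.6% × 100/365 = $24841.6438
10 December 2030 – 24 March 2031: 105 days at 0.9% → $5667000 × 0.9% × 105/365 = $14672.0959
25 March – 31 August 2031: 160 days at 1.1% → $5667000 × 1.1% × 160/365 = $27325.8082
Total = $66839.5479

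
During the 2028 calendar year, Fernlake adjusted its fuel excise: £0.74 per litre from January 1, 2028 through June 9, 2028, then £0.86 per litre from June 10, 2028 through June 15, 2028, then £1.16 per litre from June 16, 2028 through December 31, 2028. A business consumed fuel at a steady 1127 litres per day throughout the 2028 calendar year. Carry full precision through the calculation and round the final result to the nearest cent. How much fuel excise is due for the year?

£400242.78

January 1 – June 9, 2028: 161 days × 1127 litres/day = 181,447 litres at £0.74/litre → £134270.78
June 10 – June 15, 2028: 6 days × 1127 litres/day = 6,762 litres at £0.86/litre → £5815.32
June 16 – December 31, 2028: 199 days × 1127 litres/day = 224,273 litres at £1.16/litre → £260156.68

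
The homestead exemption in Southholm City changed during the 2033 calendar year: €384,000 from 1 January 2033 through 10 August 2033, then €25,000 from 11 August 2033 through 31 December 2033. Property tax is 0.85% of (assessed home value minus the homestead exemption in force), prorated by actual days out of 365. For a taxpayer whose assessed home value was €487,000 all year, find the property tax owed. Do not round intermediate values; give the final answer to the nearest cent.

€2,071.02

1 January – 10 August 2033: 222 days, exemption €384,000 → (€487,000 − €384,000) × 0.85% × 222/365 = €532.4959
11 August – 31 December 2033: 143 days, exemption €25,000 → (€487,000 − €25,000) × 0.85% × 143/365 = €1,538.5233
Total = €2,071.0192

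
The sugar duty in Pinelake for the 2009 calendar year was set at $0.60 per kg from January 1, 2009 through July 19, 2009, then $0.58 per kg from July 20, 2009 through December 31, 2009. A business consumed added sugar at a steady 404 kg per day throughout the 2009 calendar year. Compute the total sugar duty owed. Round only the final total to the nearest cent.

January 1 – July 19, 2009: 200 days × 404 kg/day = 80,800 kg at $0.60/kg → $48,480.00
July 20 – December 31, 2009: 165 days × 404 kg/day = 66,660 kg at $0.58/kg → $38,662.80

$87,142.80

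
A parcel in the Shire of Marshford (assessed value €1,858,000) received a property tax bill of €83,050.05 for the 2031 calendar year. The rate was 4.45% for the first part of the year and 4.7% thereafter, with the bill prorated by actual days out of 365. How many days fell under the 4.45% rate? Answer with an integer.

336 days

Let d = days at the first rate; then 365 − d days at the second rate.
€1,858,000 × [4.45%·d + 4.7%·(365−d)] / 365 = €83,050.05
Solving gives d = 336, so the new rate took effect on 3 December 2031.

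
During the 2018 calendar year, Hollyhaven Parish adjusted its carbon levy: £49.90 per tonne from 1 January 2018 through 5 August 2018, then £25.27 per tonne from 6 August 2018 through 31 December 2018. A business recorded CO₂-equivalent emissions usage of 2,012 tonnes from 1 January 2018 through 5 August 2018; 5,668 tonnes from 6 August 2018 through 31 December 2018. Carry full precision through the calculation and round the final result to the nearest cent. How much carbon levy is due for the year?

£243629.16

1 January – 5 August 2018: 2,012 tonnes at £49.90/tonne → £100398.80
6 August – 31 December 2018: 5,668 tonnes at £25.27/tonne → £143230.36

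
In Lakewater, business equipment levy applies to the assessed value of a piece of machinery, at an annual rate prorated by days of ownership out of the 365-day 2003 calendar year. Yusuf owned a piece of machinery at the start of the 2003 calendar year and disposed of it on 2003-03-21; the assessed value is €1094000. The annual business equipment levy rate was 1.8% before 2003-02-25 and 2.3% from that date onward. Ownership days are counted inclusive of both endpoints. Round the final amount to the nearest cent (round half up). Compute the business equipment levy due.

€4690.71

2003-01-01 to 2003-02-24: 55 days at 1.8% → €1094000 × 1.8% × 55/365 = €2967.2877
2003-02-25 to 2003-03-21: 25 days at 2.3% → €1094000 × 2.3% × 25/365 = €1723.4247
Total = €4690.7123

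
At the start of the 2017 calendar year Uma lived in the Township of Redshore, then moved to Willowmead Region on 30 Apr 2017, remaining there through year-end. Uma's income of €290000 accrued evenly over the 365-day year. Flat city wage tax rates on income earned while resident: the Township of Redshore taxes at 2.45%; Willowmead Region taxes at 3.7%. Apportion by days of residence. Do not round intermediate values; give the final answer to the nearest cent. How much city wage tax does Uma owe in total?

€9548.15

The Township of Redshore, 1 Jan – 29 Apr 2017: 119 days → €290000 × 2.45% × 119/365 = €2316.4247
Willowmead Region, 30 Apr – 31 Dec 2017: 246 days → €290000 × 3.7% × 246/365 = €7231.7260
Total = €9548.1507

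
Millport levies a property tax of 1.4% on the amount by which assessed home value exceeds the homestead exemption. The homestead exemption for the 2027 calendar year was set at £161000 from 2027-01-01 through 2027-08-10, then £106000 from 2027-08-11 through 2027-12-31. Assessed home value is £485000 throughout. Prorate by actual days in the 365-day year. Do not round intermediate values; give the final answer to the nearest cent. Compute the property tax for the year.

2027-01-01 to 2027-08-10: 222 days, exemption £161000 → (£485000 − £161000) × 1.4% × 222/365 = £2758.8822
2027-08-11 to 2027-12-31: 143 days, exemption £106000 → (£485000 − £106000) × 1.4% × 143/365 = £2078.7890
Total = £4837.6712

£4837.67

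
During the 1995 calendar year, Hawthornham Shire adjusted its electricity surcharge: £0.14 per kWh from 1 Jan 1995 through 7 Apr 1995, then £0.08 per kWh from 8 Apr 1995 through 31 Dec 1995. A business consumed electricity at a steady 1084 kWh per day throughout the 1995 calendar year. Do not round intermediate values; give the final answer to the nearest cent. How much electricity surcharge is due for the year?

£37,961.68

1 Jan – 7 Apr 1995: 97 days × 1084 kWh/day = 105,148 kWh at £0.14/kWh → £14,720.72
8 Apr – 31 Dec 1995: 268 days × 1084 kWh/day = 290,512 kWh at £0.08/kWh → £23,240.96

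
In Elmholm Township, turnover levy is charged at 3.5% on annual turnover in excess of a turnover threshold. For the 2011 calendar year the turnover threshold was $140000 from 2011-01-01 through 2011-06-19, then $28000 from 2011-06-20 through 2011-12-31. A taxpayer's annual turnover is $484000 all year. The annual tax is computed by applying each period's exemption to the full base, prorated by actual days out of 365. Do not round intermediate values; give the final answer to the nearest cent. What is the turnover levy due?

$14134.25

2011-01-01 to 2011-06-19: 170 days, exemption $140000 → ($484000 − $140000) × 3.5% × 170/365 = $5607.6712
2011-06-20 to 2011-12-31: 195 days, exemption $28000 → ($484000 − $28000) × 3.5% × 195/365 = $8526.5753
Total = $14134.2466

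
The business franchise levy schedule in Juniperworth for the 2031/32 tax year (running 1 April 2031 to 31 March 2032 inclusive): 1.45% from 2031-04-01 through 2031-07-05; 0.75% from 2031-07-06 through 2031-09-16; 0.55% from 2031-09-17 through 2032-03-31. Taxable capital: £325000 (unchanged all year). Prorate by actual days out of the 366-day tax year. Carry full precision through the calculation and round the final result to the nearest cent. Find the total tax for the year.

£2684.36

2031-04-01 to 2031-07-05: 96 days at 1.45% → £325000 × 1.45% × 96/366 = £1236.0656
2031-07-06 to 2031-09-16: 73 days at 0.75% → £325000 × 0.75% × 73/366 = £486.1680
2031-09-17 to 2032-03-31: 197 days at 0.55% → £325000 × 0.55% × 197/366 = £962.1243
Total = £2684.3579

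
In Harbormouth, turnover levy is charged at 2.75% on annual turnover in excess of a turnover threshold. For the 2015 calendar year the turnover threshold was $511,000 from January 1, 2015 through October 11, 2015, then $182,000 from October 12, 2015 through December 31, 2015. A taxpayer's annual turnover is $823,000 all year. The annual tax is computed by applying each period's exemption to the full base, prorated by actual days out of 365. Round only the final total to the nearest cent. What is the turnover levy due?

January 1 – October 11, 2015: 284 days, exemption $511,000 → ($823,000 − $511,000) × 2.75% × 284/365 = $6,675.9452
October 12 – December 31, 2015: 81 days, exemption $182,000 → ($823,000 − $182,000) × 2.75% × 81/365 = $3,911.8562
Total = $10,587.8014

$10,587.80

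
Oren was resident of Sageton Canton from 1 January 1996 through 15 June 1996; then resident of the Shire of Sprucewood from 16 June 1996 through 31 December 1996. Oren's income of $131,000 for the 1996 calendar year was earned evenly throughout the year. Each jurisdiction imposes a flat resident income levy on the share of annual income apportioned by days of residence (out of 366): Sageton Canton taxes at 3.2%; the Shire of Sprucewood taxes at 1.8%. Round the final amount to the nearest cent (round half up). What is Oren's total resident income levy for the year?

Sageton Canton, 1 January – 15 June 1996: 167 days → $131,000 × 3.2% × 167/366 = $1,912.7432
The Shire of Sprucewood, 16 June – 31 December 1996: 199 days → $131,000 × 1.8% × 199/366 = $1,282.0820
Total = $3,194.8251

$3,194.83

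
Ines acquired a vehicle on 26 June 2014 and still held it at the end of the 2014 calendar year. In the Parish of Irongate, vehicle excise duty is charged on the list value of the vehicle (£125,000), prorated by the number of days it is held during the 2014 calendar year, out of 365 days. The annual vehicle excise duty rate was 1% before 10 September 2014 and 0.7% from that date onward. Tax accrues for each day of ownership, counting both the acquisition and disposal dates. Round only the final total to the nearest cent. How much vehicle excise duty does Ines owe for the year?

26 June – 9 September 2014: 76 days at 1% → £125,000 × 1% × 76/365 = £260.2740
10 September – 31 December 2014: 113 days at 0.7% → £125,000 × 0.7% × 113/365 = £270.8904
Total = £531.1644

£531.16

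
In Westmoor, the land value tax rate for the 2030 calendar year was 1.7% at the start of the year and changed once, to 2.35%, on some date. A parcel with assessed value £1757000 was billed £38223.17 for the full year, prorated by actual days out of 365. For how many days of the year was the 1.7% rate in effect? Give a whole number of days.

Let d = days at the first rate; then 365 − d days at the second rate.
£1757000 × [1.7%·d + 2.35%·(365−d)] / 365 = £38223.17
Solving gives d = 98, so the new rate took effect on 9 April 2030.

98 days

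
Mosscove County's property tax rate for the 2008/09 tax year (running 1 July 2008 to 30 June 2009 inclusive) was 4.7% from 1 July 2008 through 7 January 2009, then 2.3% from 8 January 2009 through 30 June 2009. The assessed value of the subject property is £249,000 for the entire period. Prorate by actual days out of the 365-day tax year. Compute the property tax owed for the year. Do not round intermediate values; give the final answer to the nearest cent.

£8,854.17

1 July 2008 – 7 January 2009: 191 days at 4.7% → £249,000 × 4.7% × 191/365 = £6,124.0356
8 January – 30 June 2009: 174 days at 2.3% → £249,000 × 2.3% × 174/365 = £2,730.1315
Total = £8,854.1671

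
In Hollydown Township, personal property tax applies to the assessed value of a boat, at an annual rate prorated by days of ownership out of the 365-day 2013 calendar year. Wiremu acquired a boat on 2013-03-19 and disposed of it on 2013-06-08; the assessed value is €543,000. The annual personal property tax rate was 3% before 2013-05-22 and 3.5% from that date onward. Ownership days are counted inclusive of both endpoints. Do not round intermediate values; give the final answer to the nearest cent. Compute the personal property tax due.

€3,793.56

2013-03-19 to 2013-05-21: 64 days at 3% → €543,000 × 3% × 64/365 = €2,856.3288
2013-05-22 to 2013-06-08: 18 days at 3.5% → €543,000 × 3.5% × 18/365 = €937.2329
Total = €3,793.5616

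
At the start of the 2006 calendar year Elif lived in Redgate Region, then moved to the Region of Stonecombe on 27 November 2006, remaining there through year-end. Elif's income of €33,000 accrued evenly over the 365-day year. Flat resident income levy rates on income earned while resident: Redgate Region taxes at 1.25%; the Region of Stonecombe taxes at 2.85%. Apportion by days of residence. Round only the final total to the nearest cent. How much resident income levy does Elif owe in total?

Redgate Region, 1 January – 26 November 2006: 330 days → €33,000 × 1.25% × 330/365 = €372.9452
The Region of Stonecombe, 27 November – 31 December 2006: 35 days → €33,000 × 2.85% × 35/365 = €90.1849
Total = €463.1301

€463.13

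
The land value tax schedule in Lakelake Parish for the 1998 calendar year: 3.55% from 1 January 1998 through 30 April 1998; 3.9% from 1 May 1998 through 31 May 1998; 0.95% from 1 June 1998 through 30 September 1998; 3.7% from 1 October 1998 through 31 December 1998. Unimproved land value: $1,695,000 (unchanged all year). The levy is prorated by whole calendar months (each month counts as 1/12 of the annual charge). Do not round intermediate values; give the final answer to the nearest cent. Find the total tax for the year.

1 January – 30 April 1998: 4 months at 3.55% → $1,695,000 × 3.55% × 4/12 = $20,057.5000
1 May – 31 May 1998: 1 month at 3.9% → $1,695,000 × 3.9% × 1/12 = $5,508.7500
1 June – 30 September 1998: 4 months at 0.95% → $1,695,000 × 0.95% × 4/12 = $5,367.5000
1 October – 31 December 1998: 3 months at 3.7% → $1,695,000 × 3.7% × 3/12 = $15,678.7500
Total = $46,612.5000

$46,612.50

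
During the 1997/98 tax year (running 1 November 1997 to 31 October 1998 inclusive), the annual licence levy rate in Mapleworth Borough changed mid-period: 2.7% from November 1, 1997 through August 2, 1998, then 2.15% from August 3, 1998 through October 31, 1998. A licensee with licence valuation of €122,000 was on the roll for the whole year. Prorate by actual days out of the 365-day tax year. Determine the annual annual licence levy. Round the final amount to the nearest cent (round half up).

€3,128.55

November 1, 1997 – August 2, 1998: 275 days at 2.7% → €122,000 × 2.7% × 275/365 = €2,481.7808
August 3 – October 31, 1998: 90 days at 2.15% → €122,000 × 2.15% × 90/365 = €646.7671
Total = €3,128.5479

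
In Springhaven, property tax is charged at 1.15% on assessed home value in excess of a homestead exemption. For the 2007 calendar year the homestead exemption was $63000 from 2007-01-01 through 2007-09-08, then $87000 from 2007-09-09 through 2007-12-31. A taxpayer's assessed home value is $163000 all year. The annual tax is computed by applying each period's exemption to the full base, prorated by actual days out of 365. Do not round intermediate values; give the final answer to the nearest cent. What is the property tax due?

2007-01-01 to 2007-09-08: 251 days, exemption $63000 → ($163000 − $63000) × 1.15% × 251/365 = $790.8219
2007-09-09 to 2007-12-31: 114 days, exemption $87000 → ($163000 − $87000) × 1.15% × 114/365 = $272.9753
Total = $1063.7973

$1063.80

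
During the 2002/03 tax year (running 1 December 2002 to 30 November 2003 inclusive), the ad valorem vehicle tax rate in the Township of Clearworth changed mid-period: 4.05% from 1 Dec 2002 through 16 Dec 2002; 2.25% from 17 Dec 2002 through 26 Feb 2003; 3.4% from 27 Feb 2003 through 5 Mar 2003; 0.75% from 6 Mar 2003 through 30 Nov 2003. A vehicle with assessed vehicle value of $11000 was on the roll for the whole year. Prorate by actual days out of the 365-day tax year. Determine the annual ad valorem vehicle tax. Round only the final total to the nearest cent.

$136.55

1 Dec – 16 Dec 2002: 16 days at 4.05% → $11000 × 4.05% × 16/365 = $19.5288
17 Dec 2002 – 26 Feb 2003: 72 days at 2.25% → $11000 × 2.25% × 72/365 = $48.8219
27 Feb – 5 Mar 2003: 7 days at 3.4% → $11000 × 3.4% × 7/365 = $7.1726
6 Mar – 30 Nov 2003: 270 days at 0.75% → $11000 × 0.75% × 270/365 = $61.0274
Total = $136.5507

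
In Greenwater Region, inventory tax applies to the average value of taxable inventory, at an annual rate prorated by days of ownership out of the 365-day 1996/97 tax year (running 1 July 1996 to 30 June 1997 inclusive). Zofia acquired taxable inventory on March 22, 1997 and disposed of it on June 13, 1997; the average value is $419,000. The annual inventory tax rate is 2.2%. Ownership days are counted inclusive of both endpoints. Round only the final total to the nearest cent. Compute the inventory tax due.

Days held (March 22 – June 13, 1997): 84 out of 365
Tax = $419,000 × 2.2% × 84/365 = $2,121.4027

$2,121.40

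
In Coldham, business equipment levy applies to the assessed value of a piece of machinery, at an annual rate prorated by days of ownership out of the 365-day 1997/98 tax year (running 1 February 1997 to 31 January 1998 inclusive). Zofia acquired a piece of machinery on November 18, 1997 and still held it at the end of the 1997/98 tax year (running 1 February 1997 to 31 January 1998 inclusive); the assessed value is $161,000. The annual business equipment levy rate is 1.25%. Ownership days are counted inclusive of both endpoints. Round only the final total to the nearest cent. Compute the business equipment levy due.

$413.53

Days held (November 18, 1997 – January 31, 1998): 75 out of 365
Tax = $161,000 × 1.25% × 75/365 = $413.5274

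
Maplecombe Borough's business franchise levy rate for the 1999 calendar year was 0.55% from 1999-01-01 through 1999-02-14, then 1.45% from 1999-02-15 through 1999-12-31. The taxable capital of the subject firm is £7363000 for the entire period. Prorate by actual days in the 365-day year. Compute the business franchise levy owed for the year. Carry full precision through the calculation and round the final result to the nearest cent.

1999-01-01 to 1999-02-14: 45 days at 0.55% → £7363000 × 0.55% × 45/365 = £4992.7192
1999-02-15 to 1999-12-31: 320 days at 1.45% → £7363000 × 1.45% × 320/365 = £93600.8767
Total = £98593.5959

£98593.60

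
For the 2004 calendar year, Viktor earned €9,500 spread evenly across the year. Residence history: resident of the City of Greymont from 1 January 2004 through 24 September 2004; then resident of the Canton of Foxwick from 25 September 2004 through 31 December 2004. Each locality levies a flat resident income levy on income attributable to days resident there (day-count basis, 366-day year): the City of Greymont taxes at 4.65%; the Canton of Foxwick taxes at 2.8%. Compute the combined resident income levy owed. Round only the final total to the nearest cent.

€394.69

The City of Greymont, 1 January – 24 September 2004: 268 days → €9,500 × 4.65% × 268/366 = €323.4672
The Canton of Foxwick, 25 September – 31 December 2004: 98 days → €9,500 × 2.8% × 98/366 = €71.2240
Total = €394.6913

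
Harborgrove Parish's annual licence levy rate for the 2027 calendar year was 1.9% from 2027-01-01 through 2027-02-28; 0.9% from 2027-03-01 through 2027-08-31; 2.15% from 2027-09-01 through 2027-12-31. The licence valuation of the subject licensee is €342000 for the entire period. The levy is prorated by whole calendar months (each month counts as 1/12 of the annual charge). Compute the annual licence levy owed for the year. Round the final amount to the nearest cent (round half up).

€5073.00

2027-01-01 to 2027-02-28: 2 months at 1.9% → €342000 × 1.9% × 2/12 = €1083.0000
2027-03-01 to 2027-08-31: 6 months at 0.9% → €342000 × 0.9% × 6/12 = €1539.0000
2027-09-01 to 2027-12-31: 4 months at 2.15% → €342000 × 2.15% × 4/12 = €2451.0000
Total = €5073.0000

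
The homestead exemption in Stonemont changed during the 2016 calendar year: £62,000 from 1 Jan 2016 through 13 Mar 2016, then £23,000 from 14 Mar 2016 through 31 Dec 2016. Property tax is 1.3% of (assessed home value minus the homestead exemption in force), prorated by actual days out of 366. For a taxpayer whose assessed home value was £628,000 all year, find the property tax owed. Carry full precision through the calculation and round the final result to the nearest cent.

£7,763.88

1 Jan – 13 Mar 2016: 73 days, exemption £62,000 → (£628,000 − £62,000) × 1.3% × 73/366 = £1,467.5792
14 Mar – 31 Dec 2016: 293 days, exemption £23,000 → (£628,000 − £23,000) × 1.3% × 293/366 = £6,296.2978
Total = £7,763.8770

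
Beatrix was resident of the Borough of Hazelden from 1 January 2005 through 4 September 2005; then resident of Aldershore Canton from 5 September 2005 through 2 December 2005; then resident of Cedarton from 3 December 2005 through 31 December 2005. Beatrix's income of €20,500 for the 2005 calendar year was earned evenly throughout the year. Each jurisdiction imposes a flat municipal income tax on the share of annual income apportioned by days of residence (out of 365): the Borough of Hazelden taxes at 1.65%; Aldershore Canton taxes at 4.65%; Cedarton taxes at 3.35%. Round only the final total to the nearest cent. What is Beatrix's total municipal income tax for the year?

€515.90

The Borough of Hazelden, 1 January – 4 September 2005: 247 days → €20,500 × 1.65% × 247/365 = €228.8979
Aldershore Canton, 5 September – 2 December 2005: 89 days → €20,500 × 4.65% × 89/365 = €232.4363
Cedarton, 3 December – 31 December 2005: 29 days → €20,500 × 3.35% × 29/365 = €54.5637
Total = €515.8979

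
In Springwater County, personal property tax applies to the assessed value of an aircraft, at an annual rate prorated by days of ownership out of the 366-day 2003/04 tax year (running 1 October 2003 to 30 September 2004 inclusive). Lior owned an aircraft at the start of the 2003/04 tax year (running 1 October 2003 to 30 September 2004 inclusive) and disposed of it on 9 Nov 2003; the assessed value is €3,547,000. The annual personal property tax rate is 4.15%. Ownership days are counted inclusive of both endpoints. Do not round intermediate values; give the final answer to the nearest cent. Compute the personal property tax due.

Days held (1 Oct – 9 Nov 2003): 40 out of 366
Tax = €3,547,000 × 4.15% × 40/366 = €16,087.4863

€16,087.49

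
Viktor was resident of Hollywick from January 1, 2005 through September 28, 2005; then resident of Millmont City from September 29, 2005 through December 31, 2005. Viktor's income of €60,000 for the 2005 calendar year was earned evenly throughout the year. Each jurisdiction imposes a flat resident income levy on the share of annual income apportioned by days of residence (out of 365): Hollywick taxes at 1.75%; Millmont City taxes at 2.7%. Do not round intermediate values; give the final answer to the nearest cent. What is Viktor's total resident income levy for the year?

Hollywick, January 1 – September 28, 2005: 271 days → €60,000 × 1.75% × 271/365 = €779.5890
Millmont City, September 29 – December 31, 2005: 94 days → €60,000 × 2.7% × 94/365 = €417.2055
Total = €1,196.7945

€1,196.79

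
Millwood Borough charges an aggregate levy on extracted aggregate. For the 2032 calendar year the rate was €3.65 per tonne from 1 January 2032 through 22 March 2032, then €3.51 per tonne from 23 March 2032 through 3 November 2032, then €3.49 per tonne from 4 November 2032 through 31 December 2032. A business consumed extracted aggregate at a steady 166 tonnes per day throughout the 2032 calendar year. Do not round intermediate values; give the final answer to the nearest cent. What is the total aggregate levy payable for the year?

€214966.68

1 January – 22 March 2032: 82 days × 166 tonnes/day = 13,612 tonnes at €3.65/tonne → €49683.80
23 March – 3 November 2032: 226 days × 166 tonnes/day = 37,516 tonnes at €3.51/tonne → €131681.16
4 November – 31 December 2032: 58 days × 166 tonnes/day = 9,628 tonnes at €3.49/tonne → €33601.72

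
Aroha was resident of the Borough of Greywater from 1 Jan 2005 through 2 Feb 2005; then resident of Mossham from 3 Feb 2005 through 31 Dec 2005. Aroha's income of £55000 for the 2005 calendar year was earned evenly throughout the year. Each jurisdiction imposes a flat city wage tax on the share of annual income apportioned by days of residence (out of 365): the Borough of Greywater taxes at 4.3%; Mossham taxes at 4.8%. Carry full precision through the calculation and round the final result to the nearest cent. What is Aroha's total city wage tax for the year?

The Borough of Greywater, 1 Jan – 2 Feb 2005: 33 days → £55000 × 4.3% × 33/365 = £213.8219
Mossham, 3 Feb – 31 Dec 2005: 332 days → £55000 × 4.8% × 332/365 = £2401.3151
Total = £2615.1370

£2615.14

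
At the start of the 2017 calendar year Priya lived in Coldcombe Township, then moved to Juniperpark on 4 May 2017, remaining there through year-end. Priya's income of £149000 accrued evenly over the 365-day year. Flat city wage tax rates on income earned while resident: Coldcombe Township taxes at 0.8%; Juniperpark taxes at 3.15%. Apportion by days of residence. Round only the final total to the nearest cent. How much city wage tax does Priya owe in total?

£3513.54

Coldcombe Township, 1 Jan – 3 May 2017: 123 days → £149000 × 0.8% × 123/365 = £401.6877
Juniperpark, 4 May – 31 Dec 2017: 242 days → £149000 × 3.15% × 242/365 = £3111.8548
Total = £3513.5425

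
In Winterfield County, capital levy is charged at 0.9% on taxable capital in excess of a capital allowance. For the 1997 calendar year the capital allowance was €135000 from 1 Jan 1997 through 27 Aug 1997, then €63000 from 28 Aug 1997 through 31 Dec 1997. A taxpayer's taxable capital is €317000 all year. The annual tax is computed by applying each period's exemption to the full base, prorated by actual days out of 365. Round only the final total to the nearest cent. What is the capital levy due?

1 Jan – 27 Aug 1997: 239 days, exemption €135000 → (€317000 − €135000) × 0.9% × 239/365 = €1072.5534
28 Aug – 31 Dec 1997: 126 days, exemption €63000 → (€317000 − €63000) × 0.9% × 126/365 = €789.1397
Total = €1861.6932

€1861.69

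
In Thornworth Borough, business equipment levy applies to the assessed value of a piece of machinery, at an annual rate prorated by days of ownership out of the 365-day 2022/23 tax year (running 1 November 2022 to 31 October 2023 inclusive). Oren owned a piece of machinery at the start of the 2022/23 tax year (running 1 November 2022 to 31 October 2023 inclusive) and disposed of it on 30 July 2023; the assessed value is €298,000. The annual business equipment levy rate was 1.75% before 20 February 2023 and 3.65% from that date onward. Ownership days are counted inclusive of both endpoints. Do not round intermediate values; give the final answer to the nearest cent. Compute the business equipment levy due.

€6,383.73

1 November 2022 – 19 February 2023: 111 days at 1.75% → €298,000 × 1.75% × 111/365 = €1,585.9315
20 February – 30 July 2023: 161 days at 3.65% → €298,000 × 3.65% × 161/365 = €4,797.8000
Total = €6,383.7315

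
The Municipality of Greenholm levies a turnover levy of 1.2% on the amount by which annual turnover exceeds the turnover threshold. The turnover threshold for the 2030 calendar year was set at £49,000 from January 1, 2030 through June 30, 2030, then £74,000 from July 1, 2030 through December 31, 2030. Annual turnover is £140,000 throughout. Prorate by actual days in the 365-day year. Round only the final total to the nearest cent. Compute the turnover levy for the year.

January 1 – June 30, 2030: 181 days, exemption £49,000 → (£140,000 − £49,000) × 1.2% × 181/365 = £541.5123
July 1 – December 31, 2030: 184 days, exemption £74,000 → (£140,000 − £74,000) × 1.2% × 184/365 = £399.2548
Total = £940.7671

£940.77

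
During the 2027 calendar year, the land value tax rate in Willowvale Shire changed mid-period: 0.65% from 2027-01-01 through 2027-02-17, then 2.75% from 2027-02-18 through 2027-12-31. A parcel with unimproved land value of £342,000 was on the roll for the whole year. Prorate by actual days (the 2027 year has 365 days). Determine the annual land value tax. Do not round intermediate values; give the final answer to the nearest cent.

2027-01-01 to 2027-02-17: 48 days at 0.65% → £342,000 × 0.65% × 48/365 = £292.3397
2027-02-18 to 2027-12-31: 317 days at 2.75% → £342,000 × 2.75% × 317/365 = £8,168.1781
Total = £8,460.5178

£8,460.52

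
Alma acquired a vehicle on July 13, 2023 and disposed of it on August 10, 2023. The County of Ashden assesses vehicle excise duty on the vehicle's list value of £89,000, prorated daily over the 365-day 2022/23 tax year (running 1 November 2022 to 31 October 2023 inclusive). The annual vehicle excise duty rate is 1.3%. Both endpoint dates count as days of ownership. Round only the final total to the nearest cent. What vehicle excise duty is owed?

Days held (July 13 – August 10, 2023): 29 out of 365
Tax = £89,000 × 1.3% × 29/365 = £91.9260

£91.93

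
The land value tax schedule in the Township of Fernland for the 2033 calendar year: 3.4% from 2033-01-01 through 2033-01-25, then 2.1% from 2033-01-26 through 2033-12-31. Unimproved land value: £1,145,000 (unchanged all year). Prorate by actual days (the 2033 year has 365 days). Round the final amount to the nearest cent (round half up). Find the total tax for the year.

2033-01-01 to 2033-01-25: 25 days at 3.4% → £1,145,000 × 3.4% × 25/365 = £2,666.4384
2033-01-26 to 2033-12-31: 340 days at 2.1% → £1,145,000 × 2.1% × 340/365 = £22,398.0822
Total = £25,064.5205

£25,064.52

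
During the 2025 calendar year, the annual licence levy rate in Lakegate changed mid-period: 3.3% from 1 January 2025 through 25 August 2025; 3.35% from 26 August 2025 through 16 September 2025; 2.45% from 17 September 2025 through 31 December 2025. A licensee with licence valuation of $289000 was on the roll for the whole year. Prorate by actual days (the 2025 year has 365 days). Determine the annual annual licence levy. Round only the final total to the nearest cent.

1 January – 25 August 2025: 237 days at 3.3% → $289000 × 3.3% × 237/365 = $6192.5178
26 August – 16 September 2025: 22 days at 3.35% → $289000 × 3.35% × 22/365 = $583.5425
17 September – 31 December 2025: 106 days at 2.45% → $289000 × 2.45% × 106/365 = $2056.2548
Total = $8832.3151

$8832.32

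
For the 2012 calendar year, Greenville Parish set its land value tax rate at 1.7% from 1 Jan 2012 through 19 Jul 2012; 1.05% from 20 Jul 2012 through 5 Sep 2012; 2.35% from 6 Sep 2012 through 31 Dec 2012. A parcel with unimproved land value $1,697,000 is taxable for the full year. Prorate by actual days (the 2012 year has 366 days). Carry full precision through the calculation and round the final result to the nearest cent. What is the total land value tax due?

$30,928.52

1 Jan – 19 Jul 2012: 201 days at 1.7% → $1,697,000 × 1.7% × 201/366 = $15,843.3033
20 Jul – 5 Sep 2012: 48 days at 1.05% → $1,697,000 × 1.05% × 48/366 = $2,336.8525
6 Sep – 31 Dec 2012: 117 days at 2.35% → $1,697,000 × 2.35% × 117/366 = $12,748.3648
Total = $30,928.5205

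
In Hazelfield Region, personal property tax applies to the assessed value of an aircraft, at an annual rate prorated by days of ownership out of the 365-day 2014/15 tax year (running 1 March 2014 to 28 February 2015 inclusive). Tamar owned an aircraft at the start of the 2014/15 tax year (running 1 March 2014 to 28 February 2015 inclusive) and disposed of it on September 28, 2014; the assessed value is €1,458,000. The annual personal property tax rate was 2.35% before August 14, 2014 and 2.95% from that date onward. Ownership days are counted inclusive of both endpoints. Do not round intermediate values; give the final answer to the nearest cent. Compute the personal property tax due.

€21,003.19

March 1 – August 13, 2014: 166 days at 2.35% → €1,458,000 × 2.35% × 166/365 = €15,582.6247
August 14 – September 28, 2014: 46 days at 2.95% → €1,458,000 × 2.95% × 46/365 = €5,420.5644
Total = €21,003.1890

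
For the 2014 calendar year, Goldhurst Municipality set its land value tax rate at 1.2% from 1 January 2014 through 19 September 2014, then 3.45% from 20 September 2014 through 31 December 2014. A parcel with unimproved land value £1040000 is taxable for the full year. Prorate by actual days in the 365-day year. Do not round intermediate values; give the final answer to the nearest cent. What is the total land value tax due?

£19083.29

1 January – 19 September 2014: 262 days at 1.2% → £1040000 × 1.2% × 262/365 = £8958.2466
20 September – 31 December 2014: 103 days at 3.45% → £1040000 × 3.45% × 103/365 = £10125.0411
Total = £19083.2877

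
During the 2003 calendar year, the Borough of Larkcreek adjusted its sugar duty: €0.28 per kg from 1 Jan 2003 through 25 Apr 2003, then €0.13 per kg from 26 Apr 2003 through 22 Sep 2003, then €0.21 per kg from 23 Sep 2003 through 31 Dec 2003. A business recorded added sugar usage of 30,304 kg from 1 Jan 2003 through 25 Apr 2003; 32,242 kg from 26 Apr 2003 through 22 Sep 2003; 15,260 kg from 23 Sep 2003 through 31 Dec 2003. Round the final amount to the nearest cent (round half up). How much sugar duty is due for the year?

1 Jan – 25 Apr 2003: 30,304 kg at €0.28/kg → €8,485.12
26 Apr – 22 Sep 2003: 32,242 kg at €0.13/kg → €4,191.46
23 Sep – 31 Dec 2003: 15,260 kg at €0.21/kg → €3,204.60

€15,881.18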